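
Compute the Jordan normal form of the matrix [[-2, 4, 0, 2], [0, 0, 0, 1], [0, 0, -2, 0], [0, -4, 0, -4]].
J = [[-2, 1, 0, 0], [0, -2, 0, 0], [0, 0, -2, 0], [0, 0, 0, -2]]

The characteristic polynomial is det(xI - A) = (x + 2)^4, so the eigenvalues are -2 (algebraic multiplicity 4).

For λ = -2: rank(A + 2I) = 1, rank((A + 2I)^2) = 0. The eigenspace has dimension 4 - 1 = 3, so there are 3 Jordan blocks; the rank sequence gives block sizes [2, 1, 1].

Assembling the blocks gives the Jordan form J above.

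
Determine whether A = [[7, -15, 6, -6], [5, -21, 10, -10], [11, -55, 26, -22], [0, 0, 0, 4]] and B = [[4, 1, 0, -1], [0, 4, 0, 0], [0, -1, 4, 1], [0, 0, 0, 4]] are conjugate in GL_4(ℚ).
Yes.

Two matrices over a field are similar if and only if they have the same invariant factors.

Both A and B have characteristic polynomial (x - 4)^4 and minimal polynomial (x - 4)^2. Computing further, both have invariant factors x - 4, x - 4, (x - 4)^2. Hence A and B are similar.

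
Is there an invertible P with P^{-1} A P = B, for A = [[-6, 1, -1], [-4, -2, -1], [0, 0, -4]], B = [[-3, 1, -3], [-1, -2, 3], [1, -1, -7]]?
Yes.

Two matrices over a field are similar if and only if they have the same invariant factors.

Both A and B have characteristic polynomial (x + 4)^3 and minimal polynomial (x + 4)^3. Computing further, both have invariant factors (x + 4)^3. Hence A and B are similar.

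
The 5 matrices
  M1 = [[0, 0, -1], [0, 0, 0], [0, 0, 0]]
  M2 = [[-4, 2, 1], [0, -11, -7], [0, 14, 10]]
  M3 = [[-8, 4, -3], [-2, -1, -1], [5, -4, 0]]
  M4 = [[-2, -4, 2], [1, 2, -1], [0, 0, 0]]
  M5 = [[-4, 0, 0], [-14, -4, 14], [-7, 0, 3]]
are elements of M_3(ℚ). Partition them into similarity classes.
4 classes: {M1, M4}, {M2}, {M3}, {M5}

Characteristic polynomials: χ_{M1} = x^3, χ_{M2} = (x - 3)(x + 4)^2, χ_{M3} = (x + 3)^3, χ_{M4} = x^3, χ_{M5} = (x - 3)(x + 4)^2.

{M1, M4}: invariant factors x, x^2.

{M2}: invariant factors (x - 3)(x + 4)^2.

{M3}: invariant factors (x + 3)^3.

{M5}: invariant factors x + 4, (x - 3)(x + 4).

Matrices are similar if and only if their invariant-factor lists agree; the partition into similarity classes is {M1, M4}, {M2}, {M3}, {M5}.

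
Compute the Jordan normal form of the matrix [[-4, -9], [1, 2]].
The characteristic polynomial is det(xI - A) = (x + 1)^2, so the eigenvalues are -1 (algebraic multiplicity 2).

For λ = -1: rank(A + I) = 1, rank((A + I)^2) = 0. The eigenspace has dimension 2 - 1 = 1, so there is 1 Jordan block; the rank sequence gives block sizes [2].

Assembling the blocks gives the Jordan form J above.

J = [[-1, 1], [0, -1]]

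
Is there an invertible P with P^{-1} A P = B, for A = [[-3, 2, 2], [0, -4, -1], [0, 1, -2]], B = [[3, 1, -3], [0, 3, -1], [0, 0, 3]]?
No.

trace(A) = -9 but trace(B) = 9. The trace is a similarity invariant, so A and B are not similar.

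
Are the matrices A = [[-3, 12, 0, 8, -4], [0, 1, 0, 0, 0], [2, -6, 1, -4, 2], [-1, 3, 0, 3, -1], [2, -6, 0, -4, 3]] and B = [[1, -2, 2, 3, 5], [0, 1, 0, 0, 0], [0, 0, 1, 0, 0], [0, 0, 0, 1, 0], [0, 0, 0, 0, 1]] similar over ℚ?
Yes.

Two matrices over a field are similar if and only if they have the same invariant factors.

Both A and B have characteristic polynomial (x - 1)^5 and minimal polynomial (x - 1)^2. Computing further, both have invariant factors x - 1, x - 1, x - 1, (x - 1)^2. Hence A and B are similar.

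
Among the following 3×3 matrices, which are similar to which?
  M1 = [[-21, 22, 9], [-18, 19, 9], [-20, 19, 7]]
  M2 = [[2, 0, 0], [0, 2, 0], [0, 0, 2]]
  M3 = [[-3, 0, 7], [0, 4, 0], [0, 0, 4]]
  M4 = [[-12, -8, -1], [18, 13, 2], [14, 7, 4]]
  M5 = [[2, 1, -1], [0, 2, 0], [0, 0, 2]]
4 classes: {M1, M4}, {M2}, {M3}, {M5}

Characteristic polynomials: χ_{M1} = (x - 4)^2(x + 3), χ_{M2} = (x - 2)^3, χ_{M3} = (x - 4)^2(x + 3), χ_{M4} = (x - 4)^2(x + 3), χ_{M5} = (x - 2)^3.

{M1, M4}: invariant factors (x - 4)^2(x + 3).

{M2}: invariant factors x - 2, x - 2, x - 2.

{M3}: invariant factors x - 4, (x - 4)(x + 3).

{M5}: invariant factors x - 2, (x - 2)^2.

Matrices are similar if and only if their invariant-factor lists agree; the partition into similarity classes is {M1, M4}, {M2}, {M3}, {M5}.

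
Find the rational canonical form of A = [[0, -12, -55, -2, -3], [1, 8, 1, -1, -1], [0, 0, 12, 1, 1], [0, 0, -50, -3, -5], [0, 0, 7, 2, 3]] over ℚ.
The invariant factors of A (the non-unit diagonal entries of the Smith normal form of xI - A over ℚ[x]) are (x - 6)(x - 2), (x - 6)(x - 4)(x - 2), each dividing the next. The characteristic polynomial is their product, (x - 6)^2(x - 4)(x - 2)^2.

The rational canonical form is the block-diagonal matrix of companion matrices C(f_i):
R = [[0, -12, 0, 0, 0], [1, 8, 0, 0, 0], [0, 0, 0, 0, 48], [0, 0, 1, 0, -44], [0, 0, 0, 1, 12]].

R = [[0, -12, 0, 0, 0], [1, 8, 0, 0, 0], [0, 0, 0, 0, 48], [0, 0, 1, 0, -44], [0, 0, 0, 1, 12]]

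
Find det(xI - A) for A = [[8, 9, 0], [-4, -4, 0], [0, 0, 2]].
xI - A = [[x - 8, -9, 0], [4, x + 4, 0], [0, 0, x - 2]].

Expanding det(xI - A) along the first row:
det(xI - A) = + (x - 8)·det([[x + 4, 0], [0, x - 2]]) - (-9)·det([[4, 0], [0, x - 2]]) + (0)·det([[4, x + 4], [0, 0]]).

Evaluating gives χ_A(x) = x^3 - 6x^2 + 12x - 8 = (x - 2)^3.

χ_A(x) = (x - 2)^3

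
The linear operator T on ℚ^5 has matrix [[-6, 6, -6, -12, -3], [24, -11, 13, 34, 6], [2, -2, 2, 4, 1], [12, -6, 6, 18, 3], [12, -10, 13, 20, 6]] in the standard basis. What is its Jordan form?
The characteristic polynomial is det(xI - A) = x(x - 6)(x - 1)^3, so the eigenvalues are 0 (algebraic multiplicity 1), 1 (algebraic multiplicity 3), 6 (algebraic multiplicity 1).

For λ = 0: algebraic multiplicity 1 gives one 1×1 block.

For λ = 1: rank(A - I) = 4, rank((A - I)^2) = 3, rank((A - I)^3) = 2. The eigenspace has dimension 5 - 4 = 1, so there is 1 Jordan block; the rank sequence gives block sizes [3].

For λ = 6: algebraic multiplicity 1 gives one 1×1 block.

Assembling the blocks gives the Jordan form J above.

J = [[0, 0, 0, 0, 0], [0, 1, 1, 0, 0], [0, 0, 1, 1, 0], [0, 0, 0, 1, 0], [0, 0, 0, 0, 6]]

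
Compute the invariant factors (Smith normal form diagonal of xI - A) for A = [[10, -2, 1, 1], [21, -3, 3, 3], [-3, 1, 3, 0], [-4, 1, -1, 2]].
(x - 3)^2, (x - 3)^2

The Jordan structure of A has elementary divisors (x - 3)^2, (x - 3)^2. Arranging the block sizes at each eigenvalue in decreasing order and taking row products gives the invariant factors.

Invariant factors (smallest first, each dividing the next): (x - 3)^2, (x - 3)^2.

Check: the last factor (x - 3)^2 is the minimal polynomial, and the product (x - 3)^4 is the characteristic polynomial.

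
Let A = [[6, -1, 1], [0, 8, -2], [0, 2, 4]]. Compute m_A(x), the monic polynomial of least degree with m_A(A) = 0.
m_A(x) = (x - 6)^2

The characteristic polynomial factors as (x - 6)^3. The minimal polynomial is ∏(x - λ)^{k_λ} where k_λ is the size of the largest Jordan block at λ.

For λ = 6: rank(A - 6I) = 1, and the largest Jordan block has size 2 (the smallest k with rank((A - 6I)^k) = rank((A - 6I)^(k+1))).

So m_A(x) = (x - 6)^2.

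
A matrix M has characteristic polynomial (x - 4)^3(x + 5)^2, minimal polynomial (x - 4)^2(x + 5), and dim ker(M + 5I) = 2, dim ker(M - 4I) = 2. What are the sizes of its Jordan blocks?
λ = -5: algebraic multiplicity 2 (exponent in χ_M), largest block size 1 (exponent in m_M), 2 blocks (geometric multiplicity). These force block sizes [1, 1].
λ = 4: algebraic multiplicity 3 (exponent in χ_M), largest block size 2 (exponent in m_M), 2 blocks (geometric multiplicity). These force block sizes [2, 1].

Jordan blocks: (-5, 1), (-5, 1), (4, 2), (4, 1)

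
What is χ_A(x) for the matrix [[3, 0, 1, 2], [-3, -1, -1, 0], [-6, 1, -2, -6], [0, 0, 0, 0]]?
xI - A = [[x - 3, 0, -1, -2], [3, x + 1, 1, 0], [6, -1, x + 2, 6], [0, 0, 0, x]].

Expanding det(xI - A) along the first row:
det(xI - A) = + (x - 3)·det([[x + 1, 1, 0], [-1, x + 2, 6], [0, 0, x]]) - (0)·det([[3, 1, 0], [6, x + 2, 6], [0, 0, x]]) + (-1)·det([[3, x + 1, 0], [6, -1, 6], [0, 0, x]]) - (-2)·det([[3, x + 1, 1], [6, -1, x + 2], [0, 0, 0]]).

Evaluating gives χ_A(x) = x^4.

χ_A(x) = x^4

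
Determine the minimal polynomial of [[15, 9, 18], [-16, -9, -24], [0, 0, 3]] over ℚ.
The characteristic polynomial factors as (x - 3)^3. The minimal polynomial is ∏(x - λ)^{k_λ} where k_λ is the size of the largest Jordan block at λ.

For λ = 3: rank(A - 3I) = 1, and the largest Jordan block has size 2 (the smallest k with rank((A - 3I)^k) = rank((A - 3I)^(k+1))).

So m_A(x) = (x - 3)^2.

m_A(x) = (x - 3)^2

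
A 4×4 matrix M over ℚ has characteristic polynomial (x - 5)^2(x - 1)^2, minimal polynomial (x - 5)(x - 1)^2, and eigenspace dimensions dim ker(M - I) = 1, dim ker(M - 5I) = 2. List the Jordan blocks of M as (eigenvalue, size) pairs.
Jordan blocks: (1, 2), (5, 1), (5, 1)

λ = 1: algebraic multiplicity 2 (exponent in χ_M), largest block size 2 (exponent in m_M), 1 block (geometric multiplicity). This forces block sizes [2].
λ = 5: algebraic multiplicity 2 (exponent in χ_M), largest block size 1 (exponent in m_M), 2 blocks (geometric multiplicity). These force block sizes [1, 1].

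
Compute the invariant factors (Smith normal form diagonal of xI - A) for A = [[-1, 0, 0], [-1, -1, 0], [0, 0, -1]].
The Jordan structure of A has elementary divisors (x + 1)^2, (x + 1). Arranging the block sizes at each eigenvalue in decreasing order and taking row products gives the invariant factors.

Invariant factors (smallest first, each dividing the next): x + 1, (x + 1)^2.

Check: the last factor (x + 1)^2 is the minimal polynomial, and the product (x + 1)^3 is the characteristic polynomial.

x + 1, (x + 1)^2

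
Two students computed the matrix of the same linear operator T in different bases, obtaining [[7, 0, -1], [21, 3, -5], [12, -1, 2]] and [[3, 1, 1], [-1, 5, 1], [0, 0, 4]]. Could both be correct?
No.

Both have characteristic polynomial (x - 4)^3, but the minimal polynomial of A is (x - 4)^3 while the minimal polynomial of B is (x - 4)^2. The minimal polynomial is a similarity invariant, so A and B are not similar.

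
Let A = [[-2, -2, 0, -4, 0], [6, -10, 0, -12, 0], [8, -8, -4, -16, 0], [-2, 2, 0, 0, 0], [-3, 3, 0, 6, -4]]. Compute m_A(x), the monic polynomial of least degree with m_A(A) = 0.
The characteristic polynomial factors as (x + 4)^5. The minimal polynomial is ∏(x - λ)^{k_λ} where k_λ is the size of the largest Jordan block at λ.

For λ = -4: rank(A + 4I) = 1, and the largest Jordan block has size 2 (the smallest k with rank((A + 4I)^k) = rank((A + 4I)^(k+1))).

So m_A(x) = (x + 4)^2.

m_A(x) = (x + 4)^2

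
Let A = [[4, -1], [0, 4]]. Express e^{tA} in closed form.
e^{tA} = [[e^{4*t}, -t*e^{4*t}], [0, e^{4*t}]]

A has Jordan form J = [[4, 1], [0, 4]] with A = PJP^{-1}, so e^{tA} = P e^{tJ} P^{-1}.

For a Jordan block J_k(λ), e^{tJ_k(λ)} = e^{λt} · (I + tN + t^2 N^2/2! + ... + t^{k-1} N^{k-1}/(k-1)!) where N is the nilpotent superdiagonal part.

Assembling the blocks and conjugating back gives the entries of e^{tA} as shown above.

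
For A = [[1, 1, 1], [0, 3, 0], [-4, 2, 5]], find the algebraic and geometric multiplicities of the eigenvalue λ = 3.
The characteristic polynomial is (x - 3)^3, so the factor x - 3 appears with exponent 3: the algebraic multiplicity is 3.

rank(A - 3I) = 1, so the eigenspace has dimension 3 - 1 = 2: the geometric multiplicity is 2.

Since 2 < 3, A is not diagonalizable.

algebraic multiplicity 3, geometric multiplicity 2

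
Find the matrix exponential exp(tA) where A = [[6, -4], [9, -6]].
e^{tA} = [[6*t + 1, -4*t], [9*t, 1 - 6*t]]

A has Jordan form J = [[0, 1], [0, 0]] with A = PJP^{-1}, so e^{tA} = P e^{tJ} P^{-1}.

For a Jordan block J_k(λ), e^{tJ_k(λ)} = e^{λt} · (I + tN + t^2 N^2/2! + ... + t^{k-1} N^{k-1}/(k-1)!) where N is the nilpotent superdiagonal part.

Assembling the blocks and conjugating back gives the entries of e^{tA} as shown above.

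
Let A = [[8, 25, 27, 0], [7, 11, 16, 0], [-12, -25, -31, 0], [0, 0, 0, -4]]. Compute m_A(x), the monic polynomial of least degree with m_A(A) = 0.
m_A(x) = (x + 4)^3

The characteristic polynomial factors as (x + 4)^4. The minimal polynomial is ∏(x - λ)^{k_λ} where k_λ is the size of the largest Jordan block at λ.

For λ = -4: rank(A + 4I) = 2, and the largest Jordan block has size 3 (the smallest k with rank((A + 4I)^k) = rank((A + 4I)^(k+1))).

So m_A(x) = (x + 4)^3.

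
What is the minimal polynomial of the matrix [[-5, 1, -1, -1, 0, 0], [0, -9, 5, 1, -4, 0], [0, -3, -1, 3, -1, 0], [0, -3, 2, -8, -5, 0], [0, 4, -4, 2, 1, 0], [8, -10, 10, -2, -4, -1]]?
The characteristic polynomial factors as (x + 1)(x + 2)(x + 5)^4. The minimal polynomial is ∏(x - λ)^{k_λ} where k_λ is the size of the largest Jordan block at λ.

For λ = -5: rank(A + 5I) = 4, and the largest Jordan block has size 3 (the smallest k with rank((A + 5I)^k) = rank((A + 5I)^(k+1))).
For λ = -2: rank(A + 2I) = 5, and the largest Jordan block has size 1 (the smallest k with rank((A + 2I)^k) = rank((A + 2I)^(k+1))).
For λ = -1: rank(A + I) = 5, and the largest Jordan block has size 1 (the smallest k with rank((A + I)^k) = rank((A + I)^(k+1))).

So m_A(x) = (x + 1)(x + 2)(x + 5)^3.

m_A(x) = (x + 1)(x + 2)(x + 5)^3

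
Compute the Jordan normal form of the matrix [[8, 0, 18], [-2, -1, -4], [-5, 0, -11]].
J = [[-2, 0, 0], [0, -1, 0], [0, 0, -1]]

The characteristic polynomial is det(xI - A) = (x + 1)^2(x + 2), so the eigenvalues are -2 (algebraic multiplicity 1), -1 (algebraic multiplicity 2).

For λ = -2: algebraic multiplicity 1 gives one 1×1 block.

For λ = -1: rank(A + I) = 1. The eigenspace has dimension 3 - 1 = 2, so there are 2 Jordan blocks; the rank sequence gives block sizes [1, 1].

Assembling the blocks gives the Jordan form J above.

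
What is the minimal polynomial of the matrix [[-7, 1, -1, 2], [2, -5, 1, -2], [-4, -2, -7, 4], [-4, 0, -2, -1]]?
m_A(x) = (x + 5)^3

The characteristic polynomial factors as (x + 5)^4. The minimal polynomial is ∏(x - λ)^{k_λ} where k_λ is the size of the largest Jordan block at λ.

For λ = -5: rank(A + 5I) = 2, and the largest Jordan block has size 3 (the smallest k with rank((A + 5I)^k) = rank((A + 5I)^(k+1))).

So m_A(x) = (x + 5)^3.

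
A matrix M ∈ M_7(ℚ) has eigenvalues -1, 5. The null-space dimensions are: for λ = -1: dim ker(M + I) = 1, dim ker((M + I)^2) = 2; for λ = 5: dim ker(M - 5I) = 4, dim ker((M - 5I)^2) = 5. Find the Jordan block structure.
λ = -1: successive nullity increments [1, 1] count blocks of size ≥ k; block sizes are [2].
λ = 5: successive nullity increments [4, 1] count blocks of size ≥ k; block sizes are [2, 1, 1, 1].

Jordan blocks: (-1, 2), (5, 2), (5, 1), (5, 1), (5, 1)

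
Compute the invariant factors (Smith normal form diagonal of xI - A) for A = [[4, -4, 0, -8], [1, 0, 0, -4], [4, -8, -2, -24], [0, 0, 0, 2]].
The Jordan structure of A has elementary divisors (x + 2), (x - 2)^2, (x - 2). Arranging the block sizes at each eigenvalue in decreasing order and taking row products gives the invariant factors.

Invariant factors (smallest first, each dividing the next): x - 2, (x - 2)^2(x + 2).

Check: the last factor (x - 2)^2(x + 2) is the minimal polynomial, and the product (x - 2)^3(x + 2) is the characteristic polynomial.

x - 2, (x - 2)^2(x + 2)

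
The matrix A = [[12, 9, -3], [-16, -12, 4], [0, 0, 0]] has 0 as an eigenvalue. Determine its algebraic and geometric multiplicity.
The characteristic polynomial is x^3, so the factor x appears with exponent 3: the algebraic multiplicity is 3.

rank(A) = 1, so the eigenspace has dimension 3 - 1 = 2: the geometric multiplicity is 2.

Since 2 < 3, A is not diagonalizable.

algebraic multiplicity 3, geometric multiplicity 2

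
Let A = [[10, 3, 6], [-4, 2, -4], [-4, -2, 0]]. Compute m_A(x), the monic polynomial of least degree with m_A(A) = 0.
m_A(x) = (x - 4)^2

The characteristic polynomial factors as (x - 4)^3. The minimal polynomial is ∏(x - λ)^{k_λ} where k_λ is the size of the largest Jordan block at λ.

For λ = 4: rank(A - 4I) = 1, and the largest Jordan block has size 2 (the smallest k with rank((A - 4I)^k) = rank((A - 4I)^(k+1))).

So m_A(x) = (x - 4)^2.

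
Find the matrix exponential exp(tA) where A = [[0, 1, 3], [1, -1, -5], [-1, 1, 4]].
e^{tA} = [[(-t^2/2 - t + 1)*e^{t}, t*e^{t}, t*(t + 6)*e^{t}/2], [t*(t + 1)*e^{t}, (1 - 2*t)*e^{t}, t*(-t - 5)*e^{t}], [t*(-t - 2)*e^{t}/2, t*e^{t}, (t^2 + 6*t + 2)*e^{t}/2]]

A has Jordan form J = [[1, 1, 0], [0, 1, 1], [0, 0, 1]] with A = PJP^{-1}, so e^{tA} = P e^{tJ} P^{-1}.

For a Jordan block J_k(λ), e^{tJ_k(λ)} = e^{λt} · (I + tN + t^2 N^2/2! + ... + t^{k-1} N^{k-1}/(k-1)!) where N is the nilpotent superdiagonal part.

Assembling the blocks and conjugating back gives the entries of e^{tA} as shown above.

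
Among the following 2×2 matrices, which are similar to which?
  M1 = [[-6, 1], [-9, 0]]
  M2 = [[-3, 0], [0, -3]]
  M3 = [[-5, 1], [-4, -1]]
2 classes: {M1, M3}, {M2}

Characteristic polynomials: χ_{M1} = (x + 3)^2, χ_{M2} = (x + 3)^2, χ_{M3} = (x + 3)^2.

{M1, M3}: invariant factors (x + 3)^2.

{M2}: invariant factors x + 3, x + 3.

Matrices are similar if and only if their invariant-factor lists agree; the partition into similarity classes is {M1, M3}, {M2}.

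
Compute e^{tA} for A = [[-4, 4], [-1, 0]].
e^{tA} = [[(1 - 2*t)*e^{-2*t}, 4*t*e^{-2*t}], [-t*e^{-2*t}, (2*t + 1)*e^{-2*t}]]

A has Jordan form J = [[-2, 1], [0, -2]] with A = PJP^{-1}, so e^{tA} = P e^{tJ} P^{-1}.

For a Jordan block J_k(λ), e^{tJ_k(λ)} = e^{λt} · (I + tN + t^2 N^2/2! + ... + t^{k-1} N^{k-1}/(k-1)!) where N is the nilpotent superdiagonal part.

Assembling the blocks and conjugating back gives the entries of e^{tA} as shown above.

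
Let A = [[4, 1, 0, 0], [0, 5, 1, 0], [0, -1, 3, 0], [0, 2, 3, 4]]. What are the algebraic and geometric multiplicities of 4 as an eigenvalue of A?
algebraic multiplicity 4, geometric multiplicity 2

The characteristic polynomial is (x - 4)^4, so the factor x - 4 appears with exponent 4: the algebraic multiplicity is 4.

rank(A - 4I) = 2, so the eigenspace has dimension 4 - 2 = 2: the geometric multiplicity is 2.

Since 2 < 4, A is not diagonalizable.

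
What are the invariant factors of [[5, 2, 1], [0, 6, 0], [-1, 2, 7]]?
The Jordan structure of A has elementary divisors (x - 6)^2, (x - 6). Arranging the block sizes at each eigenvalue in decreasing order and taking row products gives the invariant factors.

Invariant factors (smallest first, each dividing the next): x - 6, (x - 6)^2.

Check: the last factor (x - 6)^2 is the minimal polynomial, and the product (x - 6)^3 is the characteristic polynomial.

x - 6, (x - 6)^2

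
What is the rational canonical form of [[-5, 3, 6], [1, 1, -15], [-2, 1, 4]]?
The invariant factors of A (the non-unit diagonal entries of the Smith normal form of xI - A over ℚ[x]) are x^3 + 3x - 1, each dividing the next. The characteristic polynomial is their product, x^3 + 3x - 1.

The rational canonical form is the block-diagonal matrix of companion matrices C(f_i):
R = [[0, 0, 1], [1, 0, -3], [0, 1, 0]].

Note the characteristic polynomial does not split into linear factors over ℚ, so A has no Jordan form over ℚ; the rational canonical form exists over any field.

R = [[0, 0, 1], [1, 0, -3], [0, 1, 0]]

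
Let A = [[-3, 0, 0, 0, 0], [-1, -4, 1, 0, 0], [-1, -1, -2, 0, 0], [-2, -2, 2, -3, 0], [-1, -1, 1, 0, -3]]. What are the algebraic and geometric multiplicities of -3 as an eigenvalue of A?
algebraic multiplicity 5, geometric multiplicity 4

The characteristic polynomial is (x + 3)^5, so the factor x + 3 appears with exponent 5: the algebraic multiplicity is 5.

rank(A + 3I) = 1, so the eigenspace has dimension 5 - 1 = 4: the geometric multiplicity is 4.

Since 4 < 5, A is not diagonalizable.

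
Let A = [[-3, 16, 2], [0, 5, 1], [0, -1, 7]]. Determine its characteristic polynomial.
xI - A = [[x + 3, -16, -2], [0, x - 5, -1], [0, 1, x - 7]].

Expanding det(xI - A) along the first row:
det(xI - A) = + (x + 3)·det([[x - 5, -1], [1, x - 7]]) - (-16)·det([[0, -1], [0, x - 7]]) + (-2)·det([[0, x - 5], [0, 1]]).

Evaluating gives χ_A(x) = x^3 - 9x^2 + 108 = (x - 6)^2(x + 3).

χ_A(x) = (x - 6)^2(x + 3)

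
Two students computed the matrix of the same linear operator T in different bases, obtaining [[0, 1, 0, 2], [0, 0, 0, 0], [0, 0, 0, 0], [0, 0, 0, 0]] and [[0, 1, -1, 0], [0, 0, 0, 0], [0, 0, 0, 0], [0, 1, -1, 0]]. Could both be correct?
Two matrices over a field are similar if and only if they have the same invariant factors.

Both A and B have characteristic polynomial x^4 and minimal polynomial x^2. Computing further, both have invariant factors x, x, x^2. Hence A and B are similar.

Yes.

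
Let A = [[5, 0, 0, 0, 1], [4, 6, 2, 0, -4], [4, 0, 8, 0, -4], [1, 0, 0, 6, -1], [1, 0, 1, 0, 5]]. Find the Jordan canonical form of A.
The characteristic polynomial is det(xI - A) = (x - 6)^5, so the eigenvalues are 6 (algebraic multiplicity 5).

For λ = 6: rank(A - 6I) = 2, rank((A - 6I)^2) = 1, rank((A - 6I)^3) = 0. The eigenspace has dimension 5 - 2 = 3, so there are 3 Jordan blocks; the rank sequence gives block sizes [3, 1, 1].

Assembling the blocks gives the Jordan form J above.

J = [[6, 1, 0, 0, 0], [0, 6, 1, 0, 0], [0, 0, 6, 0, 0], [0, 0, 0, 6, 0], [0, 0, 0, 0, 6]]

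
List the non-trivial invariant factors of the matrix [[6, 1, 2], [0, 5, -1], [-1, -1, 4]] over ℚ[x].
(x - 5)^3

The Jordan structure of A has elementary divisors (x - 5)^3. Arranging the block sizes at each eigenvalue in decreasing order and taking row products gives the invariant factors.

Invariant factors (smallest first, each dividing the next): (x - 5)^3.

Check: the last factor (x - 5)^3 is the minimal polynomial, and the product (x - 5)^3 is the characteristic polynomial.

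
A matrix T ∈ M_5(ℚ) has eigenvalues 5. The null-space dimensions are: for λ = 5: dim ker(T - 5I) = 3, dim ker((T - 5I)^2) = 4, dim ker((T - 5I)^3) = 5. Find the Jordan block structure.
Jordan blocks: (5, 3), (5, 1), (5, 1)

λ = 5: successive nullity increments [3, 1, 1] count blocks of size ≥ k; block sizes are [3, 1, 1].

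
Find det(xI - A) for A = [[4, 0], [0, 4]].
xI - A = [[x - 4, 0], [0, x - 4]].

Expanding det(xI - A) along the first row:
det(xI - A) = + (x - 4)·det([[x - 4]]) - (0)·det([[0]]).

Evaluating gives χ_A(x) = x^2 - 8x + 16 = (x - 4)^2.

χ_A(x) = (x - 4)^2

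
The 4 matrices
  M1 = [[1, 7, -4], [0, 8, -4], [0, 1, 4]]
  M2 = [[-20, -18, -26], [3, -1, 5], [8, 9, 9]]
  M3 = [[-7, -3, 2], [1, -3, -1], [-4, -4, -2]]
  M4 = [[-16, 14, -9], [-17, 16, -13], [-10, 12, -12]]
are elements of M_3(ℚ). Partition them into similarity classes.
Characteristic polynomials: χ_{M1} = (x - 6)^2(x - 1), χ_{M2} = (x + 4)^3, χ_{M3} = (x + 4)^3, χ_{M4} = (x + 4)^3.

{M1}: invariant factors (x - 6)^2(x - 1).

{M2, M3, M4}: invariant factors (x + 4)^3.

Matrices are similar if and only if their invariant-factor lists agree; the partition into similarity classes is {M1}, {M2, M3, M4}.

2 classes: {M1}, {M2, M3, M4}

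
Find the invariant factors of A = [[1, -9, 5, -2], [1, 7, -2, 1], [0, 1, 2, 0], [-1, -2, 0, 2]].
The Jordan structure of A has elementary divisors (x - 3)^3, (x - 3). Arranging the block sizes at each eigenvalue in decreasing order and taking row products gives the invariant factors.

Invariant factors (smallest first, each dividing the next): x - 3, (x - 3)^3.

Check: the last factor (x - 3)^3 is the minimal polynomial, and the product (x - 3)^4 is the characteristic polynomial.

x - 3, (x - 3)^3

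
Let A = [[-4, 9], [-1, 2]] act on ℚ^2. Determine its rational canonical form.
The invariant factors of A (the non-unit diagonal entries of the Smith normal form of xI - A over ℚ[x]) are (x + 1)^2, each dividing the next. The characteristic polynomial is their product, (x + 1)^2.

The rational canonical form is the block-diagonal matrix of companion matrices C(f_i):
R = [[0, -1], [1, -2]].

R = [[0, -1], [1, -2]]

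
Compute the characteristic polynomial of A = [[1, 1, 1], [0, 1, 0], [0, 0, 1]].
xI - A = [[x - 1, -1, -1], [0, x - 1, 0], [0, 0, x - 1]].

Expanding det(xI - A) along the first row:
det(xI - A) = + (x - 1)·det([[x - 1, 0], [0, x - 1]]) - (-1)·det([[0, 0], [0, x - 1]]) + (-1)·det([[0, x - 1], [0, 0]]).

Evaluating gives χ_A(x) = x^3 - 3x^2 + 3x - 1 = (x - 1)^3.

χ_A(x) = (x - 1)^3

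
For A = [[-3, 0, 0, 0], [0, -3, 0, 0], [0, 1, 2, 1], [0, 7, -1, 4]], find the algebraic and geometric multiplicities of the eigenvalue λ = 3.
The characteristic polynomial is (x - 3)^2(x + 3)^2, so the factor x - 3 appears with exponent 2: the algebraic multiplicity is 2.

rank(A - 3I) = 3, so the eigenspace has dimension 4 - 3 = 1: the geometric multiplicity is 1.

Since 1 < 2, A is not diagonalizable.

algebraic multiplicity 2, geometric multiplicity 1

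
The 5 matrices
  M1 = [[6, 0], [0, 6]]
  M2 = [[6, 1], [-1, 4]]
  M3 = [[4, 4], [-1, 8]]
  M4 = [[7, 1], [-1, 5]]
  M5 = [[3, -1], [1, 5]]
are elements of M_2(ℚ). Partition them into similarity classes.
4 classes: {M1}, {M2}, {M3, M4}, {M5}

Characteristic polynomials: χ_{M1} = (x - 6)^2, χ_{M2} = (x - 5)^2, χ_{M3} = (x - 6)^2, χ_{M4} = (x - 6)^2, χ_{M5} = (x - 4)^2.

{M1}: invariant factors x - 6, x - 6.

{M2}: invariant factors (x - 5)^2.

{M3, M4}: invariant factors (x - 6)^2.

{M5}: invariant factors (x - 4)^2.

Matrices are similar if and only if their invariant-factor lists agree; the partition into similarity classes is {M1}, {M2}, {M3, M4}, {M5}.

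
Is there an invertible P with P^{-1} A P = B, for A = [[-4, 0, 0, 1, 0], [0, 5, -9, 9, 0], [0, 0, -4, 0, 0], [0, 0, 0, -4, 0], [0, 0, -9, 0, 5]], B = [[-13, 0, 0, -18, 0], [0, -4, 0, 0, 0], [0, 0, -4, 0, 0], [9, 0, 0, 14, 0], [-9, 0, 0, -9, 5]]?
No.

Both have characteristic polynomial (x - 5)^2(x + 4)^3, but the minimal polynomial of A is (x - 5)(x + 4)^2 while the minimal polynomial of B is (x - 5)(x + 4). The minimal polynomial is a similarity invariant, so A and B are not similar.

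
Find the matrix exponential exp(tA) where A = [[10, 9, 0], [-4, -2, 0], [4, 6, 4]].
A has Jordan form J = [[4, 1, 0], [0, 4, 0], [0, 0, 4]] with A = PJP^{-1}, so e^{tA} = P e^{tJ} P^{-1}.

For a Jordan block J_k(λ), e^{tJ_k(λ)} = e^{λt} · (I + tN + t^2 N^2/2! + ... + t^{k-1} N^{k-1}/(k-1)!) where N is the nilpotent superdiagonal part.

Assembling the blocks and conjugating back gives the entries of e^{tA} as shown above.

e^{tA} = [[(6*t + 1)*e^{4*t}, 9*t*e^{4*t}, 0], [-4*t*e^{4*t}, (1 - 6*t)*e^{4*t}, 0], [4*t*e^{4*t}, 6*t*e^{4*t}, e^{4*t}]]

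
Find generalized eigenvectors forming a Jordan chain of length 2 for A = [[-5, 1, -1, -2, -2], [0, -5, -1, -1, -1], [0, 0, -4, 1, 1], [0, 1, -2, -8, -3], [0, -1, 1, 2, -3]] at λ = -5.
v_1 = [[1, 1, 0, 3, -3]]^T, v_2 = [[1, 0, 0, 1, -1]]^T

We seek v_1 ∈ ker((A + 5I)^2) \ ker(A + 5I), then set v_{i+1} = (A + 5I) v_i.

One such chain is v_1 = [[1, 1, 0, 3, -3]]^T, v_2 = [[1, 0, 0, 1, -1]]^T. Check: (A + 5I) v_2 = [[0, 0, 0, 0, 0]]^T = 0.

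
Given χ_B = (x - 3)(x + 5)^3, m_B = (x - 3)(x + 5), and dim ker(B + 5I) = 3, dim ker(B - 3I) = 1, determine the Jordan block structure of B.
λ = -5: algebraic multiplicity 3 (exponent in χ_B), largest block size 1 (exponent in m_B), 3 blocks (geometric multiplicity). These force block sizes [1, 1, 1].
λ = 3: algebraic multiplicity 1 (exponent in χ_B), largest block size 1 (exponent in m_B), 1 block (geometric multiplicity). This forces block sizes [1].

Jordan blocks: (-5, 1), (-5, 1), (-5, 1), (3, 1)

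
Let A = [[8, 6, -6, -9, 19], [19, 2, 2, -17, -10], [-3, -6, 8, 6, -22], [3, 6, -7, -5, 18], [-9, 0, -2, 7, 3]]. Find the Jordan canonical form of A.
The characteristic polynomial is det(xI - A) = (x - 5)^2(x - 2)^3, so the eigenvalues are 2 (algebraic multiplicity 3), 5 (algebraic multiplicity 2).

For λ = 2: rank(A - 2I) = 4, rank((A - 2I)^2) = 3, rank((A - 2I)^3) = 2. The eigenspace has dimension 5 - 4 = 1, so there is 1 Jordan block; the rank sequence gives block sizes [3].

For λ = 5: rank(A - 5I) = 4, rank((A - 5I)^2) = 3. The eigenspace has dimension 5 - 4 = 1, so there is 1 Jordan block; the rank sequence gives block sizes [2].

Assembling the blocks gives the Jordan form J above.

J = [[2, 1, 0, 0, 0], [0, 2, 1, 0, 0], [0, 0, 2, 0, 0], [0, 0, 0, 5, 1], [0, 0, 0, 0, 5]]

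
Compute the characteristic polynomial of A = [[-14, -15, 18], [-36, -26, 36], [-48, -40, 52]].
χ_A(x) = (x - 4)^3

xI - A = [[x + 14, 15, -18], [36, x + 26, -36], [48, 40, x - 52]].

Expanding det(xI - A) along the first row:
det(xI - A) = + (x + 14)·det([[x + 26, -36], [40, x - 52]]) - (15)·det([[36, -36], [48, x - 52]]) + (-18)·det([[36, x + 26], [48, 40]]).

Evaluating gives χ_A(x) = x^3 - 12x^2 + 48x - 64 = (x - 4)^3.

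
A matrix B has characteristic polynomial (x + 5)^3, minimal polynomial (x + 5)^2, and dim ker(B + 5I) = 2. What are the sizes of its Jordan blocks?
λ = -5: algebraic multiplicity 3 (exponent in χ_B), largest block size 2 (exponent in m_B), 2 blocks (geometric multiplicity). These force block sizes [2, 1].

Jordan blocks: (-5, 2), (-5, 1)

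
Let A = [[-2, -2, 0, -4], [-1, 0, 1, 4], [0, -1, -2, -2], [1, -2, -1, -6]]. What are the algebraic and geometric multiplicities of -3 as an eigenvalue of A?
algebraic multiplicity 2, geometric multiplicity 1

The characteristic polynomial is (x + 2)^2(x + 3)^2, so the factor x + 3 appears with exponent 2: the algebraic multiplicity is 2.

rank(A + 3I) = 3, so the eigenspace has dimension 4 - 3 = 1: the geometric multiplicity is 1.

Since 1 < 2, A is not diagonalizable.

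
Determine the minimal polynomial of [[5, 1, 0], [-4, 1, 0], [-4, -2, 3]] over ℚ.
m_A(x) = (x - 3)^2

The characteristic polynomial factors as (x - 3)^3. The minimal polynomial is ∏(x - λ)^{k_λ} where k_λ is the size of the largest Jordan block at λ.

For λ = 3: rank(A - 3I) = 1, and the largest Jordan block has size 2 (the smallest k with rank((A - 3I)^k) = rank((A - 3I)^(k+1))).

So m_A(x) = (x - 3)^2.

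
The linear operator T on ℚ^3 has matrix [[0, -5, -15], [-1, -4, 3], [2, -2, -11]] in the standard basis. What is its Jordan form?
The characteristic polynomial is det(xI - A) = (x + 5)^3, so the eigenvalues are -5 (algebraic multiplicity 3).

For λ = -5: rank(A + 5I) = 1, rank((A + 5I)^2) = 0. The eigenspace has dimension 3 - 1 = 2, so there are 2 Jordan blocks; the rank sequence gives block sizes [2, 1].

Assembling the blocks gives the Jordan form J above.

J = [[-5, 1, 0], [0, -5, 0], [0, 0, -5]]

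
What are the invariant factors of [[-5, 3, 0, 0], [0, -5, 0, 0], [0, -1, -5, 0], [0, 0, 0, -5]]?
The Jordan structure of A has elementary divisors (x + 5)^2, (x + 5), (x + 5). Arranging the block sizes at each eigenvalue in decreasing order and taking row products gives the invariant factors.

Invariant factors (smallest first, each dividing the next): x + 5, x + 5, (x + 5)^2.

Check: the last factor (x + 5)^2 is the minimal polynomial, and the product (x + 5)^4 is the characteristic polynomial.

x + 5, x + 5, (x + 5)^2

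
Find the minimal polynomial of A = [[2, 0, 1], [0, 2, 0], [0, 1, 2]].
The characteristic polynomial factors as (x - 2)^3. The minimal polynomial is ∏(x - λ)^{k_λ} where k_λ is the size of the largest Jordan block at λ.

For λ = 2: rank(A - 2I) = 2, and the largest Jordan block has size 3 (the smallest k with rank((A - 2I)^k) = rank((A - 2I)^(k+1))).

So m_A(x) = (x - 2)^3.

m_A(x) = (x - 2)^3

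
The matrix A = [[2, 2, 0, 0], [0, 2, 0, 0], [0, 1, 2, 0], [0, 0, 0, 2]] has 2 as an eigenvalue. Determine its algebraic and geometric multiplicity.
algebraic multiplicity 4, geometric multiplicity 3

The characteristic polynomial is (x - 2)^4, so the factor x - 2 appears with exponent 4: the algebraic multiplicity is 4.

rank(A - 2I) = 1, so the eigenspace has dimension 4 - 1 = 3: the geometric multiplicity is 3.

Since 3 < 4, A is not diagonalizable.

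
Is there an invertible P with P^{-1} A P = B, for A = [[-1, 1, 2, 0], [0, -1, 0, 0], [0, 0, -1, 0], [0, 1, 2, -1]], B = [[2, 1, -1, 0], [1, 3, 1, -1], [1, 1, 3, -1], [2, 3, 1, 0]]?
trace(A) = -4 but trace(B) = 8. The trace is a similarity invariant, so A and B are not similar.

No.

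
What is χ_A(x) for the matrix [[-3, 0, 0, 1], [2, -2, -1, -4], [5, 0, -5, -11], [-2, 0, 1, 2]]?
xI - A = [[x + 3, 0, 0, -1], [-2, x + 2, 1, 4], [-5, 0, x + 5, 11], [2, 0, -1, x - 2]].

Expanding det(xI - A) along the first row:
det(xI - A) = + (x + 3)·det([[x + 2, 1, 4], [0, x + 5, 11], [0, -1, x - 2]]) - (0)·det([[-2, 1, 4], [-5, x + 5, 11], [2, -1, x - 2]]) + (0)·det([[-2, x + 2, 4], [-5, 0, 11], [2, 0, x - 2]]) - (-1)·det([[-2, x + 2, 1], [-5, 0, x + 5], [2, 0, -1]]).

Evaluating gives χ_A(x) = x^4 + 8x^3 + 24x^2 + 32x + 16 = (x + 2)^4.

χ_A(x) = (x + 2)^4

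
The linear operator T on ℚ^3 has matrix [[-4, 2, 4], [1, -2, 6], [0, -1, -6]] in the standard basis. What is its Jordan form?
J = [[-4, 1, 0], [0, -4, 1], [0, 0, -4]]

The characteristic polynomial is det(xI - A) = (x + 4)^3, so the eigenvalues are -4 (algebraic multiplicity 3).

For λ = -4: rank(A + 4I) = 2, rank((A + 4I)^2) = 1, rank((A + 4I)^3) = 0. The eigenspace has dimension 3 - 2 = 1, so there is 1 Jordan block; the rank sequence gives block sizes [3].

Assembling the blocks gives the Jordan form J above.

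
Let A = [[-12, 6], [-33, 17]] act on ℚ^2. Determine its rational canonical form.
R = [[0, 6], [1, 5]]

The invariant factors of A (the non-unit diagonal entries of the Smith normal form of xI - A over ℚ[x]) are (x - 6)(x + 1), each dividing the next. The characteristic polynomial is their product, (x - 6)(x + 1).

The rational canonical form is the block-diagonal matrix of companion matrices C(f_i):
R = [[0, 6], [1, 5]].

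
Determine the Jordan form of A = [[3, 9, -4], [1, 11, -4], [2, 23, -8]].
The characteristic polynomial is det(xI - A) = (x - 2)^3, so the eigenvalues are 2 (algebraic multiplicity 3).

For λ = 2: rank(A - 2I) = 2, rank((A - 2I)^2) = 1, rank((A - 2I)^3) = 0. The eigenspace has dimension 3 - 2 = 1, so there is 1 Jordan block; the rank sequence gives block sizes [3].

Assembling the blocks gives the Jordan form J above.

J = [[2, 1, 0], [0, 2, 1], [0, 0, 2]]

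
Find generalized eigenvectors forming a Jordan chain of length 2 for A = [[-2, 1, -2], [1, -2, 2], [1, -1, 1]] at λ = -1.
v_1 = [[2, 1, 0]]^T, v_2 = [[-1, 1, 1]]^T

We seek v_1 ∈ ker((A + I)^2) \ ker(A + I), then set v_{i+1} = (A + I) v_i.

One such chain is v_1 = [[2, 1, 0]]^T, v_2 = [[-1, 1, 1]]^T. Check: (A + I) v_2 = [[0, 0, 0]]^T = 0.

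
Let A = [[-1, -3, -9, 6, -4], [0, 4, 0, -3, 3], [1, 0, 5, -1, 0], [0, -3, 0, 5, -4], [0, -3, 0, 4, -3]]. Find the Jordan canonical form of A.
The characteristic polynomial is det(xI - A) = (x - 4)(x - 2)^2(x - 1)^2, so the eigenvalues are 1 (algebraic multiplicity 2), 2 (algebraic multiplicity 2), 4 (algebraic multiplicity 1).

For λ = 1: rank(A - I) = 4, rank((A - I)^2) = 3. The eigenspace has dimension 5 - 4 = 1, so there is 1 Jordan block; the rank sequence gives block sizes [2].

For λ = 2: rank(A - 2I) = 4, rank((A - 2I)^2) = 3. The eigenspace has dimension 5 - 4 = 1, so there is 1 Jordan block; the rank sequence gives block sizes [2].

For λ = 4: algebraic multiplicity 1 gives one 1×1 block.

Assembling the blocks gives the Jordan form J above.

J = [[1, 1, 0, 0, 0], [0, 1, 0, 0, 0], [0, 0, 2, 1, 0], [0, 0, 0, 2, 0], [0, 0, 0, 0, 4]]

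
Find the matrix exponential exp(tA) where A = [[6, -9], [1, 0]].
A has Jordan form J = [[3, 1], [0, 3]] with A = PJP^{-1}, so e^{tA} = P e^{tJ} P^{-1}.

For a Jordan block J_k(λ), e^{tJ_k(λ)} = e^{λt} · (I + tN + t^2 N^2/2! + ... + t^{k-1} N^{k-1}/(k-1)!) where N is the nilpotent superdiagonal part.

Assembling the blocks and conjugating back gives the entries of e^{tA} as shown above.

e^{tA} = [[(3*t + 1)*e^{3*t}, -9*t*e^{3*t}], [t*e^{3*t}, (1 - 3*t)*e^{3*t}]]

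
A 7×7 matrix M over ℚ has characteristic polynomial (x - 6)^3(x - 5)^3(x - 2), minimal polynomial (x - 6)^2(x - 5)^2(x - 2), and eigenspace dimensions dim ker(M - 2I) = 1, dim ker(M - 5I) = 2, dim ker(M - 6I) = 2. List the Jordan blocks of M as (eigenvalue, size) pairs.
λ = 2: algebraic multiplicity 1 (exponent in χ_M), largest block size 1 (exponent in m_M), 1 block (geometric multiplicity). This forces block sizes [1].
λ = 5: algebraic multiplicity 3 (exponent in χ_M), largest block size 2 (exponent in m_M), 2 blocks (geometric multiplicity). These force block sizes [2, 1].
λ = 6: algebraic multiplicity 3 (exponent in χ_M), largest block size 2 (exponent in m_M), 2 blocks (geometric multiplicity). These force block sizes [2, 1].

Jordan blocks: (2, 1), (5, 2), (5, 1), (6, 2), (6, 1)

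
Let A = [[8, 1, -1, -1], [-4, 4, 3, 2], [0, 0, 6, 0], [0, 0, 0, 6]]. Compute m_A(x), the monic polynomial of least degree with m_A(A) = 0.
m_A(x) = (x - 6)^3

The characteristic polynomial factors as (x - 6)^4. The minimal polynomial is ∏(x - λ)^{k_λ} where k_λ is the size of the largest Jordan block at λ.

For λ = 6: rank(A - 6I) = 2, and the largest Jordan block has size 3 (the smallest k with rank((A - 6I)^k) = rank((A - 6I)^(k+1))).

So m_A(x) = (x - 6)^3.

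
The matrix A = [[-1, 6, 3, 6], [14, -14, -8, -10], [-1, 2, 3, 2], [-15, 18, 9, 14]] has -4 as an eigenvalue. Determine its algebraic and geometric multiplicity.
The characteristic polynomial is (x - 2)^3(x + 4), so the factor x + 4 appears with exponent 1: the algebraic multiplicity is 1.

rank(A + 4I) = 3, so the eigenspace has dimension 4 - 3 = 1: the geometric multiplicity is 1.

algebraic multiplicity 1, geometric multiplicity 1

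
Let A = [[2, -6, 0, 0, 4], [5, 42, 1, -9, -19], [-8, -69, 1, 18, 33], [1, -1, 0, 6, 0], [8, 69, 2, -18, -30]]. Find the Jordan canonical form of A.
The characteristic polynomial is det(xI - A) = (x - 6)^2(x - 3)^3, so the eigenvalues are 3 (algebraic multiplicity 3), 6 (algebraic multiplicity 2).

For λ = 3: rank(A - 3I) = 4, rank((A - 3I)^2) = 3, rank((A - 3I)^3) = 2. The eigenspace has dimension 5 - 4 = 1, so there is 1 Jordan block; the rank sequence gives block sizes [3].

For λ = 6: rank(A - 6I) = 4, rank((A - 6I)^2) = 3. The eigenspace has dimension 5 - 4 = 1, so there is 1 Jordan block; the rank sequence gives block sizes [2].

Assembling the blocks gives the Jordan form J above.

J = [[3, 1, 0, 0, 0], [0, 3, 1, 0, 0], [0, 0, 3, 0, 0], [0, 0, 0, 6, 1], [0, 0, 0, 0, 6]]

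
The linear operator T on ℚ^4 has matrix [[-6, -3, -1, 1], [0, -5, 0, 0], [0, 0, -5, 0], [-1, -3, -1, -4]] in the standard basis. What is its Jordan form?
J = [[-5, 1, 0, 0], [0, -5, 0, 0], [0, 0, -5, 0], [0, 0, 0, -5]]

The characteristic polynomial is det(xI - A) = (x + 5)^4, so the eigenvalues are -5 (algebraic multiplicity 4).

For λ = -5: rank(A + 5I) = 1, rank((A + 5I)^2) = 0. The eigenspace has dimension 4 - 1 = 3, so there are 3 Jordan blocks; the rank sequence gives block sizes [2, 1, 1].

Assembling the blocks gives the Jordan form J above.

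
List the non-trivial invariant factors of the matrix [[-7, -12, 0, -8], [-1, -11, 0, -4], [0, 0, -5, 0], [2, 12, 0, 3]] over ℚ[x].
The Jordan structure of A has elementary divisors (x + 5)^2, (x + 5), (x + 5). Arranging the block sizes at each eigenvalue in decreasing order and taking row products gives the invariant factors.

Invariant factors (smallest first, each dividing the next): x + 5, x + 5, (x + 5)^2.

Check: the last factor (x + 5)^2 is the minimal polynomial, and the product (x + 5)^4 is the characteristic polynomial.

x + 5, x + 5, (x + 5)^2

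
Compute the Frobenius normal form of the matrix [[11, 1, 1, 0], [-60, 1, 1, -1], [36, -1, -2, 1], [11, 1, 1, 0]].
The invariant factors of A (the non-unit diagonal entries of the Smith normal form of xI - A over ℚ[x]) are x(x - 6)^2(x + 2), each dividing the next. The characteristic polynomial is their product, x(x - 6)^2(x + 2).

The rational canonical form is the block-diagonal matrix of companion matrices C(f_i):
R = [[0, 0, 0, 0], [1, 0, 0, -72], [0, 1, 0, -12], [0, 0, 1, 10]].

R = [[0, 0, 0, 0], [1, 0, 0, -72], [0, 1, 0, -12], [0, 0, 1, 10]]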